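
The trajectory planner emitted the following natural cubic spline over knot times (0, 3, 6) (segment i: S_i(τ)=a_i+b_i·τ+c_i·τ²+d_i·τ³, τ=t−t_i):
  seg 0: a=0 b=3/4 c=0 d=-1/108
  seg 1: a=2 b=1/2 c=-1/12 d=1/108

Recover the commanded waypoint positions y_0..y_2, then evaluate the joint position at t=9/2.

y_0=0 y_1=2 y_2=3
S(9/2) = 83/32

y_0 = S_0(0) = a_0 = 0
y_1 = S_1(0) = a_1 = 2
y_2 = S_1(3) = 3
t_q=9/2 is in segment 1 (τ=3/2); S_1(τ)=83/32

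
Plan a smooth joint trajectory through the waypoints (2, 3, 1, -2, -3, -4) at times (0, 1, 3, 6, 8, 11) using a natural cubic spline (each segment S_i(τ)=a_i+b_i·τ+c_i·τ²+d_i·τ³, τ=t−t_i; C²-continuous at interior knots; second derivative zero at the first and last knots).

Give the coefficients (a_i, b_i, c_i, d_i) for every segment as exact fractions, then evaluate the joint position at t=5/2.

  seg 0: a=2 b=1637/1209 c=0 d=-428/1209
  seg 1: a=3 b=353/1209 c=-428/403 d=503/2418
  seg 2: a=1 b=-1765/1209 c=75/403 d=-119/10881
  seg 3: a=-2 b=-772/1209 c=106/1209 d=-89/9672
  seg 4: a=-3 b=-321/806 c=157/4836 d=-157/43524
S(5/2) = 11287/6448

Δ: Δ0=1, Δ1=-1, Δ2=-1, Δ3=-1/2, Δ4=-1/3
row 1: diag=6, rhs=-12; c'=1/3, d'=-2
row 2: denom=10−2·1/3=28/3; d'=(0−2·-2)/(28/3)=3/7
row 3: denom=10−3·9/28=253/28; d'=(3−3·3/7)/(253/28)=48/253
row 4: denom=10−2·56/253=2418/253; d'=(1−2·48/253)/(2418/253)=157/2418
back: M4=157/2418
back: M3=48/253−56/253·157/2418=212/1209
back: M2=3/7−9/28·212/1209=150/403
back: M1=-2−1/3·150/403=-856/403
M: M0=0, M1=-856/403, M2=150/403, M3=212/1209, M4=157/2418, M5=0
seg 0: a=2, c=M0/2=0, d=(M1−M0)/(6·1)=-428/1209, b=Δ0−h0·(2M0+M1)/6=1637/1209
seg 1: a=3, c=M1/2=-428/403, d=(M2−M1)/(6·2)=503/2418, b=Δ1−h1·(2M1+M2)/6=353/1209
seg 2: a=1, c=M2/2=75/403, d=(M3−M2)/(6·3)=-119/10881, b=Δ2−h2·(2M2+M3)/6=-1765/1209
seg 3: a=-2, c=M3/2=106/1209, d=(M4−M3)/(6·2)=-89/9672, b=Δ3−h3·(2M3+M4)/6=-772/1209
seg 4: a=-3, c=M4/2=157/4836, d=(M5−M4)/(6·3)=-157/43524, b=Δ4−h4·(2M4+M5)/6=-321/806
t_q=5/2 → seg 1, τ=3/2; S=3+353/1209·τ+-428/403·τ²+503/2418·τ³=11287/6448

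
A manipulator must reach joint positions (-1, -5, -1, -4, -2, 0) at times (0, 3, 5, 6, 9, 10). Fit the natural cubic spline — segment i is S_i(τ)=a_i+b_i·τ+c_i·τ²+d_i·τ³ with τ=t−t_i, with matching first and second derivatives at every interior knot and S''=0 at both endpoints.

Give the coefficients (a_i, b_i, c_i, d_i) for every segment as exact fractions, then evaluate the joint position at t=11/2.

Δ: Δ0=-4/3, Δ1=2, Δ2=-3, Δ3=2/3, Δ4=2
row 1: diag=10, rhs=20; c'=1/5, d'=2
row 2: denom=6−2·1/5=28/5; d'=(-30−2·2)/(28/5)=-85/14
row 3: denom=8−1·5/28=219/28; d'=(22−1·-85/14)/(219/28)=262/73
row 4: denom=8−3·28/73=500/73; d'=(8−3·262/73)/(500/73)=-101/250
back: M4=-101/250
back: M3=262/73−28/73·-101/250=468/125
back: M2=-85/14−5/28·468/125=-337/50
back: M1=2−1/5·-337/50=837/250
M: M0=0, M1=837/250, M2=-337/50, M3=468/125, M4=-101/250, M5=0
seg 0: a=-1, c=M0/2=0, d=(M1−M0)/(6·3)=93/500, b=Δ0−h0·(2M0+M1)/6=-4511/1500
seg 1: a=-5, c=M1/2=837/500, d=(M2−M1)/(6·2)=-1261/1500, b=Δ1−h1·(2M1+M2)/6=1511/750
seg 2: a=-1, c=M2/2=-337/100, d=(M3−M2)/(6·1)=2621/1500, b=Δ2−h2·(2M2+M3)/6=-1033/750
seg 3: a=-4, c=M3/2=234/125, d=(M4−M3)/(6·3)=-1037/4500, b=Δ3−h3·(2M3+M4)/6=-4313/1500
seg 4: a=-2, c=M4/2=-101/500, d=(M5−M4)/(6·1)=101/1500, b=Δ4−h4·(2M4+M5)/6=1601/750
t_q=11/2 → seg 2, τ=1/2; S=-1+-1033/750·τ+-337/100·τ²+2621/1500·τ³=-9251/4000

  seg 0: a=-1 b=-4511/1500 c=0 d=93/500
  seg 1: a=-5 b=1511/750 c=837/500 d=-1261/1500
  seg 2: a=-1 b=-1033/750 c=-337/100 d=2621/1500
  seg 3: a=-4 b=-4313/1500 c=234/125 d=-1037/4500
  seg 4: a=-2 b=1601/750 c=-101/500 d=101/1500
S(11/2) = -9251/4000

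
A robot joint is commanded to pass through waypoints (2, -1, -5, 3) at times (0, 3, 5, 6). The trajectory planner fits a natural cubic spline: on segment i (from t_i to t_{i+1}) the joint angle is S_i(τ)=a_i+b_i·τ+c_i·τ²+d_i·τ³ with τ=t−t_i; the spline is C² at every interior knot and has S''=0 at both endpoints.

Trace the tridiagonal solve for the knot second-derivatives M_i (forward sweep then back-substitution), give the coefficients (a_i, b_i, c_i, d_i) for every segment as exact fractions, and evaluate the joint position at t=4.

  seg 0: a=2 b=11/28 c=0 d=-13/84
  seg 1: a=-1 b=-53/14 c=-39/28 d=8/7
  seg 2: a=-5 b=61/14 c=153/28 d=-51/28
S(4) = -141/28

Δ: Δ0=-1, Δ1=-2, Δ2=8
row 1: diag=10, rhs=-6; c'=1/5, d'=-3/5
row 2: denom=6−2·1/5=28/5; d'=(60−2·-3/5)/(28/5)=153/14
back: M2=153/14
back: M1=-3/5−1/5·153/14=-39/14
M: M0=0, M1=-39/14, M2=153/14, M3=0
seg 0: a=2, c=M0/2=0, d=(M1−M0)/(6·3)=-13/84, b=Δ0−h0·(2M0+M1)/6=11/28
seg 1: a=-1, c=M1/2=-39/28, d=(M2−M1)/(6·2)=8/7, b=Δ1−h1·(2M1+M2)/6=-53/14
seg 2: a=-5, c=M2/2=153/28, d=(M3−M2)/(6·1)=-51/28, b=Δ2−h2·(2M2+M3)/6=61/14
t_q=4 → seg 1, τ=1; S=-1+-53/14·τ+-39/28·τ²+8/7·τ³=-141/28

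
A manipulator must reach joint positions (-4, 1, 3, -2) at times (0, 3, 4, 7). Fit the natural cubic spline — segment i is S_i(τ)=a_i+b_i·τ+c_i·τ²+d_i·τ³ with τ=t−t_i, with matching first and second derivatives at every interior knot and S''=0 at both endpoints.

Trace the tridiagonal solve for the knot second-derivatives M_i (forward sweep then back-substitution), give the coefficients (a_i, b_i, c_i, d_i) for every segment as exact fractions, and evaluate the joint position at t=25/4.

  seg 0: a=-4 b=86/63 c=0 d=19/567
  seg 1: a=1 b=143/63 c=19/63 d=-4/7
  seg 2: a=3 b=73/63 c=-89/63 d=89/567
S(25/4) = 109/448

Δ: Δ0=5/3, Δ1=2, Δ2=-5/3
row 1: diag=8, rhs=2; c'=1/8, d'=1/4
row 2: denom=8−1·1/8=63/8; d'=(-22−1·1/4)/(63/8)=-178/63
back: M2=-178/63
back: M1=1/4−1/8·-178/63=38/63
M: M0=0, M1=38/63, M2=-178/63, M3=0
seg 0: a=-4, c=M0/2=0, d=(M1−M0)/(6·3)=19/567, b=Δ0−h0·(2M0+M1)/6=86/63
seg 1: a=1, c=M1/2=19/63, d=(M2−M1)/(6·1)=-4/7, b=Δ1−h1·(2M1+M2)/6=143/63
seg 2: a=3, c=M2/2=-89/63, d=(M3−M2)/(6·3)=89/567, b=Δ2−h2·(2M2+M3)/6=73/63
t_q=25/4 → seg 2, τ=9/4; S=3+73/63·τ+-89/63·τ²+89/567·τ³=109/448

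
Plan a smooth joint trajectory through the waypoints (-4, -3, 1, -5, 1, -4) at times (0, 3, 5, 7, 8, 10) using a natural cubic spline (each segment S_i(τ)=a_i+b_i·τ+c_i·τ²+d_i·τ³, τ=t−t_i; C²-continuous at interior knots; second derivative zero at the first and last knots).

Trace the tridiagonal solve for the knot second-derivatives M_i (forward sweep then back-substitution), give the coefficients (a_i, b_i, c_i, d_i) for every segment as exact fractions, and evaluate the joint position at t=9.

  seg 0: a=-4 b=-31/33 c=0 d=14/99
  seg 1: a=-3 b=95/33 c=14/11 d=-113/132
  seg 2: a=1 b=-76/33 c=-85/22 d=58/33
  seg 3: a=-5 b=10/3 c=147/22 d=-265/66
  seg 4: a=1 b=307/66 c=-59/11 d=59/66
S(9) = 13/11

Δ: Δ0=1/3, Δ1=2, Δ2=-3, Δ3=6, Δ4=-5/2
row 1: diag=10, rhs=10; c'=1/5, d'=1
row 2: denom=8−2·1/5=38/5; d'=(-30−2·1)/(38/5)=-80/19
row 3: denom=6−2·5/19=104/19; d'=(54−2·-80/19)/(104/19)=593/52
row 4: denom=6−1·19/104=605/104; d'=(-51−1·593/52)/(605/104)=-118/11
back: M4=-118/11
back: M3=593/52−19/104·-118/11=147/11
back: M2=-80/19−5/19·147/11=-85/11
back: M1=1−1/5·-85/11=28/11
M: M0=0, M1=28/11, M2=-85/11, M3=147/11, M4=-118/11, M5=0
seg 0: a=-4, c=M0/2=0, d=(M1−M0)/(6·3)=14/99, b=Δ0−h0·(2M0+M1)/6=-31/33
seg 1: a=-3, c=M1/2=14/11, d=(M2−M1)/(6·2)=-113/132, b=Δ1−h1·(2M1+M2)/6=95/33
seg 2: a=1, c=M2/2=-85/22, d=(M3−M2)/(6·2)=58/33, b=Δ2−h2·(2M2+M3)/6=-76/33
seg 3: a=-5, c=M3/2=147/22, d=(M4−M3)/(6·1)=-265/66, b=Δ3−h3·(2M3+M4)/6=10/3
seg 4: a=1, c=M4/2=-59/11, d=(M5−M4)/(6·2)=59/66, b=Δ4−h4·(2M4+M5)/6=307/66
t_q=9 → seg 4, τ=1; S=1+307/66·τ+-59/11·τ²+59/66·τ³=13/11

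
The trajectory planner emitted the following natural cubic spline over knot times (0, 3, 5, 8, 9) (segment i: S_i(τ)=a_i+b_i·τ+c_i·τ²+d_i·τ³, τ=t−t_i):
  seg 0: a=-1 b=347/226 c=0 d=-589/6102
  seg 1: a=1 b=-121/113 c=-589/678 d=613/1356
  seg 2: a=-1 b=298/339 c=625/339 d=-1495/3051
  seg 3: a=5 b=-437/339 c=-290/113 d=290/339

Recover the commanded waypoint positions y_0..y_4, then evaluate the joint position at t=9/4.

y_0 = S_0(0) = a_0 = -1
y_1 = S_1(0) = a_1 = 1
y_2 = S_2(0) = a_2 = -1
y_3 = S_3(0) = a_3 = 5
y_4 = S_3(1) = 2
t_q=9/4 is in segment 0 (τ=9/4); S_0(τ)=19601/14464

y_0=-1 y_1=1 y_2=-1 y_3=5 y_4=2
S(9/4) = 19601/14464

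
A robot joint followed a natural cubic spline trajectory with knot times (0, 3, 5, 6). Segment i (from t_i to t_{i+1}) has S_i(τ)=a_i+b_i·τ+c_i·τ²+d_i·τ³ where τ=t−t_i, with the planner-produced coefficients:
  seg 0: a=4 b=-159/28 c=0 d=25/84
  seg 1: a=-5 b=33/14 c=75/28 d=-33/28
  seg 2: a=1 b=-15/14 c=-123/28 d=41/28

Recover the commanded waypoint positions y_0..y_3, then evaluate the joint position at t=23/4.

y_0 = S_0(0) = a_0 = 4
y_1 = S_1(0) = a_1 = -5
y_2 = S_2(0) = a_2 = 1
y_3 = S_2(1) = -3
t_q=23/4 is in segment 2 (τ=3/4); S_2(τ)=-2969/1792

y_0=4 y_1=-5 y_2=1 y_3=-3
S(23/4) = -2969/1792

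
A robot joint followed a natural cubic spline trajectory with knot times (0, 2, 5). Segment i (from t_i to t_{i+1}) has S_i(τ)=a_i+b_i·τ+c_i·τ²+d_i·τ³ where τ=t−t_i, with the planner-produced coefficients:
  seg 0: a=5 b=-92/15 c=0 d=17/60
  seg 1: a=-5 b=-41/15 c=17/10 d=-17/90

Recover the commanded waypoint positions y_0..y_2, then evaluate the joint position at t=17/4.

y_0=5 y_1=-5 y_2=-3
S(17/4) = -601/128

y_0 = S_0(0) = a_0 = 5
y_1 = S_1(0) = a_1 = -5
y_2 = S_1(3) = -3
t_q=17/4 is in segment 1 (τ=9/4); S_1(τ)=-601/128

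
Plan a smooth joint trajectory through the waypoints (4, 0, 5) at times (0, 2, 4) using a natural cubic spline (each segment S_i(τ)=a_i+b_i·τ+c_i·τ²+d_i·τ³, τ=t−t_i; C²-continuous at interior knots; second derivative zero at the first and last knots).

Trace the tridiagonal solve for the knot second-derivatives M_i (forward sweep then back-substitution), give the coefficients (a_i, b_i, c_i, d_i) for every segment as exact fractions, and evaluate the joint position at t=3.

Δ: Δ0=-2, Δ1=5/2
row 1: diag=8, rhs=27; c'=1/4, d'=27/8
back: M1=27/8
M: M0=0, M1=27/8, M2=0
seg 0: a=4, c=M0/2=0, d=(M1−M0)/(6·2)=9/32, b=Δ0−h0·(2M0+M1)/6=-25/8
seg 1: a=0, c=M1/2=27/16, d=(M2−M1)/(6·2)=-9/32, b=Δ1−h1·(2M1+M2)/6=1/4
t_q=3 → seg 1, τ=1; S=0+1/4·τ+27/16·τ²+-9/32·τ³=53/32

  seg 0: a=4 b=-25/8 c=0 d=9/32
  seg 1: a=0 b=1/4 c=27/16 d=-9/32
S(3) = 53/32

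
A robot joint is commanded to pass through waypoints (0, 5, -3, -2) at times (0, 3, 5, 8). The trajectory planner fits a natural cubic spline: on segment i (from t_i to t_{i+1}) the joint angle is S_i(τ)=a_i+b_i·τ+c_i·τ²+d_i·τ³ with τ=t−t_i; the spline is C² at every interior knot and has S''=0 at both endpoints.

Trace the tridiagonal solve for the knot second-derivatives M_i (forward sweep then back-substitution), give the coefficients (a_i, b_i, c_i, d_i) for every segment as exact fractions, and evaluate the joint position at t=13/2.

Δ: Δ0=5/3, Δ1=-4, Δ2=1/3
row 1: diag=10, rhs=-34; c'=1/5, d'=-17/5
row 2: denom=10−2·1/5=48/5; d'=(26−2·-17/5)/(48/5)=41/12
back: M2=41/12
back: M1=-17/5−1/5·41/12=-49/12
M: M0=0, M1=-49/12, M2=41/12, M3=0
seg 0: a=0, c=M0/2=0, d=(M1−M0)/(6·3)=-49/216, b=Δ0−h0·(2M0+M1)/6=89/24
seg 1: a=5, c=M1/2=-49/24, d=(M2−M1)/(6·2)=5/8, b=Δ1−h1·(2M1+M2)/6=-29/12
seg 2: a=-3, c=M2/2=41/24, d=(M3−M2)/(6·3)=-41/216, b=Δ2−h2·(2M2+M3)/6=-37/12
t_q=13/2 → seg 2, τ=3/2; S=-3+-37/12·τ+41/24·τ²+-41/216·τ³=-283/64

  seg 0: a=0 b=89/24 c=0 d=-49/216
  seg 1: a=5 b=-29/12 c=-49/24 d=5/8
  seg 2: a=-3 b=-37/12 c=41/24 d=-41/216
S(13/2) = -283/64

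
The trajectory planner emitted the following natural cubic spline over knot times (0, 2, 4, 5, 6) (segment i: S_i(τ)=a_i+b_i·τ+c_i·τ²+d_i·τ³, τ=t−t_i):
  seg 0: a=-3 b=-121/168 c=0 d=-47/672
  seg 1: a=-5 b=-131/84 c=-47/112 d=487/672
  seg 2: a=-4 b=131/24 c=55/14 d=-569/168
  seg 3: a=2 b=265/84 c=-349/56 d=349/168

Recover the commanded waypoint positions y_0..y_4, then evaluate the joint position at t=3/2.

y_0 = S_0(0) = a_0 = -3
y_1 = S_1(0) = a_1 = -5
y_2 = S_2(0) = a_2 = -4
y_3 = S_3(0) = a_3 = 2
y_4 = S_3(1) = 1
t_q=3/2 is in segment 0 (τ=3/2); S_0(τ)=-1105/256

y_0=-3 y_1=-5 y_2=-4 y_3=2 y_4=1
S(3/2) = -1105/256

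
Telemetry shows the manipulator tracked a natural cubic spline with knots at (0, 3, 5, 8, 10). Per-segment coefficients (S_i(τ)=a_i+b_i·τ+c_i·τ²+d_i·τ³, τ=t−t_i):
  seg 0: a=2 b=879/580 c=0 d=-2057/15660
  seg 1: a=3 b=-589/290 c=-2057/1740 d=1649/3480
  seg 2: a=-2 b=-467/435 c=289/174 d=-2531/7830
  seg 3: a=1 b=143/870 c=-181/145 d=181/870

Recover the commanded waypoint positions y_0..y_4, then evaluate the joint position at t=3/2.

y_0 = S_0(0) = a_0 = 2
y_1 = S_1(0) = a_1 = 3
y_2 = S_2(0) = a_2 = -2
y_3 = S_3(0) = a_3 = 1
y_4 = S_3(2) = -2
t_q=3/2 is in segment 0 (τ=3/2); S_0(τ)=17771/4640

y_0=2 y_1=3 y_2=-2 y_3=1 y_4=-2
S(3/2) = 17771/4640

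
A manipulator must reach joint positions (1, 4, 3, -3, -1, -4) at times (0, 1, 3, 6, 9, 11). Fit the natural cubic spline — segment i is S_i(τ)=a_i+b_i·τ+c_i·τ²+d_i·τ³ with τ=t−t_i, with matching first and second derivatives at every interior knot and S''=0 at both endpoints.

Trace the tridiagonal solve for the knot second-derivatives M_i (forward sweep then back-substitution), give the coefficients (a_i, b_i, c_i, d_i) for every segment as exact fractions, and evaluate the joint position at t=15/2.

Δ: Δ0=3, Δ1=-1/2, Δ2=-2, Δ3=2/3, Δ4=-3/2
row 1: diag=6, rhs=-21; c'=1/3, d'=-7/2
row 2: denom=10−2·1/3=28/3; d'=(-9−2·-7/2)/(28/3)=-3/14
row 3: denom=12−3·9/28=309/28; d'=(16−3·-3/14)/(309/28)=466/309
row 4: denom=10−3·28/103=946/103; d'=(-13−3·466/309)/(946/103)=-1805/946
back: M4=-1805/946
back: M3=466/309−28/103·-1805/946=2876/1419
back: M2=-3/14−9/28·2876/1419=-819/946
back: M1=-7/2−1/3·-819/946=-1519/473
M: M0=0, M1=-1519/473, M2=-819/946, M3=2876/1419, M4=-1805/946, M5=0
seg 0: a=1, c=M0/2=0, d=(M1−M0)/(6·1)=-1519/2838, b=Δ0−h0·(2M0+M1)/6=10033/2838
seg 1: a=4, c=M1/2=-1519/946, d=(M2−M1)/(6·2)=2219/11352, b=Δ1−h1·(2M1+M2)/6=2738/1419
seg 2: a=3, c=M2/2=-819/1892, d=(M3−M2)/(6·3)=8209/51084, b=Δ2−h2·(2M2+M3)/6=-6095/2838
seg 3: a=-3, c=M3/2=1438/1419, d=(M4−M3)/(6·3)=-11167/51084, b=Δ3−h3·(2M3+M4)/6=-2305/5676
seg 4: a=-1, c=M4/2=-1805/1892, d=(M5−M4)/(6·2)=1805/11352, b=Δ4−h4·(2M4+M5)/6=-647/2838
t_q=15/2 → seg 3, τ=3/2; S=-3+-2305/5676·τ+1438/1419·τ²+-11167/51084·τ³=-31283/15136

  seg 0: a=1 b=10033/2838 c=0 d=-1519/2838
  seg 1: a=4 b=2738/1419 c=-1519/946 d=2219/11352
  seg 2: a=3 b=-6095/2838 c=-819/1892 d=8209/51084
  seg 3: a=-3 b=-2305/5676 c=1438/1419 d=-11167/51084
  seg 4: a=-1 b=-647/2838 c=-1805/1892 d=1805/11352
S(15/2) = -31283/15136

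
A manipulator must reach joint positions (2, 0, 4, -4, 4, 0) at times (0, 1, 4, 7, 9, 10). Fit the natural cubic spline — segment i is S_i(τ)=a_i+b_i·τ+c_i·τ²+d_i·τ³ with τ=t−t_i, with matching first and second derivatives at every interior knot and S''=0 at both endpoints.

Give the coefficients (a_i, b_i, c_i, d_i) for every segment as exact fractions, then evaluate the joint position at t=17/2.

  seg 0: a=2 b=-3029/1110 c=0 d=809/1110
  seg 1: a=0 b=-301/555 c=809/370 d=-1733/3330
  seg 2: a=4 b=-1637/1110 c=-462/185 d=7/10
  seg 3: a=-4 b=271/111 c=1407/370 d=-839/555
  seg 4: a=4 b=-271/555 c=-1949/370 d=1949/1110
S(17/2) = 1153/370

Δ: Δ0=-2, Δ1=4/3, Δ2=-8/3, Δ3=4, Δ4=-4
row 1: diag=8, rhs=20; c'=3/8, d'=5/2
row 2: denom=12−3·3/8=87/8; d'=(-24−3·5/2)/(87/8)=-84/29
row 3: denom=10−3·8/29=266/29; d'=(40−3·-84/29)/(266/29)=706/133
row 4: denom=6−2·29/133=740/133; d'=(-48−2·706/133)/(740/133)=-1949/185
back: M4=-1949/185
back: M3=706/133−29/133·-1949/185=1407/185
back: M2=-84/29−8/29·1407/185=-924/185
back: M1=5/2−3/8·-924/185=809/185
M: M0=0, M1=809/185, M2=-924/185, M3=1407/185, M4=-1949/185, M5=0
seg 0: a=2, c=M0/2=0, d=(M1−M0)/(6·1)=809/1110, b=Δ0−h0·(2M0+M1)/6=-3029/1110
seg 1: a=0, c=M1/2=809/370, d=(M2−M1)/(6·3)=-1733/3330, b=Δ1−h1·(2M1+M2)/6=-301/555
seg 2: a=4, c=M2/2=-462/185, d=(M3−M2)/(6·3)=7/10, b=Δ2−h2·(2M2+M3)/6=-1637/1110
seg 3: a=-4, c=M3/2=1407/370, d=(M4−M3)/(6·2)=-839/555, b=Δ3−h3·(2M3+M4)/6=271/111
seg 4: a=4, c=M4/2=-1949/370, d=(M5−M4)/(6·1)=1949/1110, b=Δ4−h4·(2M4+M5)/6=-271/555
t_q=17/2 → seg 3, τ=3/2; S=-4+271/111·τ+1407/370·τ²+-839/555·τ³=1153/370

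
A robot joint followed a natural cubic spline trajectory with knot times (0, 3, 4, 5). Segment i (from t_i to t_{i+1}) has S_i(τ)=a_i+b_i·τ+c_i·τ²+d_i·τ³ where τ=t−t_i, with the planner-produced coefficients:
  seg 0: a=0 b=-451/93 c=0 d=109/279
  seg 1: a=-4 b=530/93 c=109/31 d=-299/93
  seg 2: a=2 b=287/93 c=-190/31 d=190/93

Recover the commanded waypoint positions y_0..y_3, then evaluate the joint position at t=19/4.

y_0=0 y_1=-4 y_2=2 y_3=1
S(19/4) = 1715/992

y_0 = S_0(0) = a_0 = 0
y_1 = S_1(0) = a_1 = -4
y_2 = S_2(0) = a_2 = 2
y_3 = S_2(1) = 1
t_q=19/4 is in segment 2 (τ=3/4); S_2(τ)=1715/992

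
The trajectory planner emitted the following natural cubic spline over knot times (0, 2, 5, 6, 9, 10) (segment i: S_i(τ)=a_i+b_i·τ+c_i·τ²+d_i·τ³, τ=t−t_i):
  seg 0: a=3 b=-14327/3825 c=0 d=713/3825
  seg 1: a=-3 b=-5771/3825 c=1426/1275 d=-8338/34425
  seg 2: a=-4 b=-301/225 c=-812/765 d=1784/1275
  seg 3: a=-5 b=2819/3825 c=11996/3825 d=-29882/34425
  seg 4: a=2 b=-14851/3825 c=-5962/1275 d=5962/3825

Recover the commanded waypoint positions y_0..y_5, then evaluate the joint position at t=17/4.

y_0=3 y_1=-3 y_2=-4 y_3=-5 y_4=2 y_5=-5
S(17/4) = -9497/2720

y_0 = S_0(0) = a_0 = 3
y_1 = S_1(0) = a_1 = -3
y_2 = S_2(0) = a_2 = -4
y_3 = S_3(0) = a_3 = -5
y_4 = S_4(0) = a_4 = 2
y_5 = S_4(1) = -5
t_q=17/4 is in segment 1 (τ=9/4); S_1(τ)=-9497/2720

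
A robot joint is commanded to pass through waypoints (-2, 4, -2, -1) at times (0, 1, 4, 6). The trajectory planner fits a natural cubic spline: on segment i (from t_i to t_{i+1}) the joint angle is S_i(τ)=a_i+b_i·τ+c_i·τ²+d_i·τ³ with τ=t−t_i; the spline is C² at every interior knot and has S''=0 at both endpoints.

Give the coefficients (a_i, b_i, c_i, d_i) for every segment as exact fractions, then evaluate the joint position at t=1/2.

Δ: Δ0=6, Δ1=-2, Δ2=1/2
row 1: diag=8, rhs=-48; c'=3/8, d'=-6
row 2: denom=10−3·3/8=71/8; d'=(15−3·-6)/(71/8)=264/71
back: M2=264/71
back: M1=-6−3/8·264/71=-525/71
M: M0=0, M1=-525/71, M2=264/71, M3=0
seg 0: a=-2, c=M0/2=0, d=(M1−M0)/(6·1)=-175/142, b=Δ0−h0·(2M0+M1)/6=1027/142
seg 1: a=4, c=M1/2=-525/142, d=(M2−M1)/(6·3)=263/426, b=Δ1−h1·(2M1+M2)/6=251/71
seg 2: a=-2, c=M2/2=132/71, d=(M3−M2)/(6·2)=-22/71, b=Δ2−h2·(2M2+M3)/6=-281/142
t_q=1/2 → seg 0, τ=1/2; S=-2+1027/142·τ+0·τ²+-175/142·τ³=1661/1136

  seg 0: a=-2 b=1027/142 c=0 d=-175/142
  seg 1: a=4 b=251/71 c=-525/142 d=263/426
  seg 2: a=-2 b=-281/142 c=132/71 d=-22/71
S(1/2) = 1661/1136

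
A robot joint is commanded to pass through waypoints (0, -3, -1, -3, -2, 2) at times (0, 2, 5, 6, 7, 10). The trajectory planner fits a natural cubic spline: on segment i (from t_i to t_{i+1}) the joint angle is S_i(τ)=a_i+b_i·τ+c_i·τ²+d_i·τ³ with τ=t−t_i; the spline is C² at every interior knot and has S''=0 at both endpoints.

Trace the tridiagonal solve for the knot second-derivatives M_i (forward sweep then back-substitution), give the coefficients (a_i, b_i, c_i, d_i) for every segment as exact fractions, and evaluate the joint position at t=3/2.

Δ: Δ0=-3/2, Δ1=2/3, Δ2=-2, Δ3=1, Δ4=4/3
row 1: diag=10, rhs=13; c'=3/10, d'=13/10
row 2: denom=8−3·3/10=71/10; d'=(-16−3·13/10)/(71/10)=-199/71
row 3: denom=4−1·10/71=274/71; d'=(18−1·-199/71)/(274/71)=1477/274
row 4: denom=8−1·71/274=2121/274; d'=(2−1·1477/274)/(2121/274)=-929/2121
back: M4=-929/2121
back: M3=1477/274−71/274·-929/2121=11674/2121
back: M2=-199/71−10/71·11674/2121=-7589/2121
back: M1=13/10−3/10·-7589/2121=1678/707
M: M0=0, M1=1678/707, M2=-7589/2121, M3=11674/2121, M4=-929/2121, M5=0
seg 0: a=0, c=M0/2=0, d=(M1−M0)/(6·2)=839/4242, b=Δ0−h0·(2M0+M1)/6=-9719/4242
seg 1: a=-3, c=M1/2=839/707, d=(M2−M1)/(6·3)=-12623/38178, b=Δ1−h1·(2M1+M2)/6=349/4242
seg 2: a=-1, c=M2/2=-7589/4242, d=(M3−M2)/(6·1)=6421/4242, b=Δ2−h2·(2M2+M3)/6=-3658/2121
seg 3: a=-3, c=M3/2=5837/2121, d=(M4−M3)/(6·1)=-4201/4242, b=Δ3−h3·(2M3+M4)/6=-1077/1414
seg 4: a=-2, c=M4/2=-929/4242, d=(M5−M4)/(6·3)=929/38178, b=Δ4−h4·(2M4+M5)/6=3757/2121
t_q=3/2 → seg 0, τ=3/2; S=0+-9719/4242·τ+0·τ²+839/4242·τ³=-4475/1616

  seg 0: a=0 b=-9719/4242 c=0 d=839/4242
  seg 1: a=-3 b=349/4242 c=839/707 d=-12623/38178
  seg 2: a=-1 b=-3658/2121 c=-7589/4242 d=6421/4242
  seg 3: a=-3 b=-1077/1414 c=5837/2121 d=-4201/4242
  seg 4: a=-2 b=3757/2121 c=-929/4242 d=929/38178
S(3/2) = -4475/1616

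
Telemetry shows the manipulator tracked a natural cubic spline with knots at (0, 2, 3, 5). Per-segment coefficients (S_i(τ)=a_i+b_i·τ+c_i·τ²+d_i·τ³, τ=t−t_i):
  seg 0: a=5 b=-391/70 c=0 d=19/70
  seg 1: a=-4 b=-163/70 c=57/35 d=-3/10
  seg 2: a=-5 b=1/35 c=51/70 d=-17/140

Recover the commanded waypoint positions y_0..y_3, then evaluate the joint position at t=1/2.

y_0=5 y_1=-4 y_2=-5 y_3=-3
S(1/2) = 251/112

y_0 = S_0(0) = a_0 = 5
y_1 = S_1(0) = a_1 = -4
y_2 = S_2(0) = a_2 = -5
y_3 = S_2(2) = -3
t_q=1/2 is in segment 0 (τ=1/2); S_0(τ)=251/112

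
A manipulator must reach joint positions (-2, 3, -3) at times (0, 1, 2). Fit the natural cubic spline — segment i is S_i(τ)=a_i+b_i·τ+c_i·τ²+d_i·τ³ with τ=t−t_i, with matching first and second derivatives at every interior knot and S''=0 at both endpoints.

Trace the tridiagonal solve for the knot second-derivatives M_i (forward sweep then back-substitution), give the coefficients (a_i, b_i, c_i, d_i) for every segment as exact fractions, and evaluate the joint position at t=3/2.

  seg 0: a=-2 b=31/4 c=0 d=-11/4
  seg 1: a=3 b=-1/2 c=-33/4 d=11/4
S(3/2) = 33/32

Δ: Δ0=5, Δ1=-6
row 1: diag=4, rhs=-66; c'=1/4, d'=-33/2
back: M1=-33/2
M: M0=0, M1=-33/2, M2=0
seg 0: a=-2, c=M0/2=0, d=(M1−M0)/(6·1)=-11/4, b=Δ0−h0·(2M0+M1)/6=31/4
seg 1: a=3, c=M1/2=-33/4, d=(M2−M1)/(6·1)=11/4, b=Δ1−h1·(2M1+M2)/6=-1/2
t_q=3/2 → seg 1, τ=1/2; S=3+-1/2·τ+-33/4·τ²+11/4·τ³=33/32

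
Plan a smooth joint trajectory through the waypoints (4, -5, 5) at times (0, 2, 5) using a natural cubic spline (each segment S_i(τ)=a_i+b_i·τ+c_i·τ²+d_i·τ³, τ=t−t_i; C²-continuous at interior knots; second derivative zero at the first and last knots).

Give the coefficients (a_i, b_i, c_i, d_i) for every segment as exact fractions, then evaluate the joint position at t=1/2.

Δ: Δ0=-9/2, Δ1=10/3
row 1: diag=10, rhs=47; c'=3/10, d'=47/10
back: M1=47/10
M: M0=0, M1=47/10, M2=0
seg 0: a=4, c=M0/2=0, d=(M1−M0)/(6·2)=47/120, b=Δ0−h0·(2M0+M1)/6=-91/15
seg 1: a=-5, c=M1/2=47/20, d=(M2−M1)/(6·3)=-47/180, b=Δ1−h1·(2M1+M2)/6=-41/30
t_q=1/2 → seg 0, τ=1/2; S=4+-91/15·τ+0·τ²+47/120·τ³=65/64

  seg 0: a=4 b=-91/15 c=0 d=47/120
  seg 1: a=-5 b=-41/30 c=47/20 d=-47/180
S(1/2) = 65/64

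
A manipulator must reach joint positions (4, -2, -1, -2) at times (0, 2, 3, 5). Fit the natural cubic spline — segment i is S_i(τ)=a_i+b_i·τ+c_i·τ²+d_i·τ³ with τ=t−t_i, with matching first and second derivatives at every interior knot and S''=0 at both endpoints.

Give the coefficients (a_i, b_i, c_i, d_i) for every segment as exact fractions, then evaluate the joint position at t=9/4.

  seg 0: a=4 b=-156/35 c=0 d=51/140
  seg 1: a=-2 b=-3/35 c=153/70 d=-11/10
  seg 2: a=-1 b=69/70 c=-39/35 d=13/70
S(9/4) = -8521/4480

Δ: Δ0=-3, Δ1=1, Δ2=-1/2
row 1: diag=6, rhs=24; c'=1/6, d'=4
row 2: denom=6−1·1/6=35/6; d'=(-9−1·4)/(35/6)=-78/35
back: M2=-78/35
back: M1=4−1/6·-78/35=153/35
M: M0=0, M1=153/35, M2=-78/35, M3=0
seg 0: a=4, c=M0/2=0, d=(M1−M0)/(6·2)=51/140, b=Δ0−h0·(2M0+M1)/6=-156/35
seg 1: a=-2, c=M1/2=153/70, d=(M2−M1)/(6·1)=-11/10, b=Δ1−h1·(2M1+M2)/6=-3/35
seg 2: a=-1, c=M2/2=-39/35, d=(M3−M2)/(6·2)=13/70, b=Δ2−h2·(2M2+M3)/6=69/70
t_q=9/4 → seg 1, τ=1/4; S=-2+-3/35·τ+153/70·τ²+-11/10·τ³=-8521/4480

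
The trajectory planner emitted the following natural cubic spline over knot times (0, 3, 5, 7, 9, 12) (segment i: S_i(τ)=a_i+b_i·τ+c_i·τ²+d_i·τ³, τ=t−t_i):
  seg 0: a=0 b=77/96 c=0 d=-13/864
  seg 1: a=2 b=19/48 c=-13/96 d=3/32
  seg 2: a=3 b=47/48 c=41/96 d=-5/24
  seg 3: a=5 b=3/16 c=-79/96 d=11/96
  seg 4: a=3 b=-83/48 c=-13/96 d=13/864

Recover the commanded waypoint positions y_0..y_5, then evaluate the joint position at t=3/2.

y_0 = S_0(0) = a_0 = 0
y_1 = S_1(0) = a_1 = 2
y_2 = S_2(0) = a_2 = 3
y_3 = S_3(0) = a_3 = 5
y_4 = S_4(0) = a_4 = 3
y_5 = S_4(3) = -3
t_q=3/2 is in segment 0 (τ=3/2); S_0(τ)=295/256

y_0=0 y_1=2 y_2=3 y_3=5 y_4=3 y_5=-3
S(3/2) = 295/256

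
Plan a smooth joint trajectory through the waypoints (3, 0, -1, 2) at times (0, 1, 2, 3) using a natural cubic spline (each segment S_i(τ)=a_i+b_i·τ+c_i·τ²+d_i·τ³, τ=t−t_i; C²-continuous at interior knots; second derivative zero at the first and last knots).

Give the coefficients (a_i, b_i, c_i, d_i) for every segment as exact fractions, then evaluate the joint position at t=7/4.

Δ: Δ0=-3, Δ1=-1, Δ2=3
row 1: diag=4, rhs=12; c'=1/4, d'=3
row 2: denom=4−1·1/4=15/4; d'=(24−1·3)/(15/4)=28/5
back: M2=28/5
back: M1=3−1/4·28/5=8/5
M: M0=0, M1=8/5, M2=28/5, M3=0
seg 0: a=3, c=M0/2=0, d=(M1−M0)/(6·1)=4/15, b=Δ0−h0·(2M0+M1)/6=-49/15
seg 1: a=0, c=M1/2=4/5, d=(M2−M1)/(6·1)=2/3, b=Δ1−h1·(2M1+M2)/6=-37/15
seg 2: a=-1, c=M2/2=14/5, d=(M3−M2)/(6·1)=-14/15, b=Δ2−h2·(2M2+M3)/6=17/15
t_q=7/4 → seg 1, τ=3/4; S=0+-37/15·τ+4/5·τ²+2/3·τ³=-179/160

  seg 0: a=3 b=-49/15 c=0 d=4/15
  seg 1: a=0 b=-37/15 c=4/5 d=2/3
  seg 2: a=-1 b=17/15 c=14/5 d=-14/15
S(7/4) = -179/160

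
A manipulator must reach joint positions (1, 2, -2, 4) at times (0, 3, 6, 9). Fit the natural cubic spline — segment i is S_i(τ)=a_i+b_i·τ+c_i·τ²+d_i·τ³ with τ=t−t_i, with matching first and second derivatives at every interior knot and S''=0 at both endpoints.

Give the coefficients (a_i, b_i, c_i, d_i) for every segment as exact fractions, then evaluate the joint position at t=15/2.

Δ: Δ0=1/3, Δ1=-4/3, Δ2=2
row 1: diag=12, rhs=-10; c'=1/4, d'=-5/6
row 2: denom=12−3·1/4=45/4; d'=(20−3·-5/6)/(45/4)=2
back: M2=2
back: M1=-5/6−1/4·2=-4/3
M: M0=0, M1=-4/3, M2=2, M3=0
seg 0: a=1, c=M0/2=0, d=(M1−M0)/(6·3)=-2/27, b=Δ0−h0·(2M0+M1)/6=1
seg 1: a=2, c=M1/2=-2/3, d=(M2−M1)/(6·3)=5/27, b=Δ1−h1·(2M1+M2)/6=-1
seg 2: a=-2, c=M2/2=1, d=(M3−M2)/(6·3)=-1/9, b=Δ2−h2·(2M2+M3)/6=0
t_q=15/2 → seg 2, τ=3/2; S=-2+0·τ+1·τ²+-1/9·τ³=-1/8

  seg 0: a=1 b=1 c=0 d=-2/27
  seg 1: a=2 b=-1 c=-2/3 d=5/27
  seg 2: a=-2 b=0 c=1 d=-1/9
S(15/2) = -1/8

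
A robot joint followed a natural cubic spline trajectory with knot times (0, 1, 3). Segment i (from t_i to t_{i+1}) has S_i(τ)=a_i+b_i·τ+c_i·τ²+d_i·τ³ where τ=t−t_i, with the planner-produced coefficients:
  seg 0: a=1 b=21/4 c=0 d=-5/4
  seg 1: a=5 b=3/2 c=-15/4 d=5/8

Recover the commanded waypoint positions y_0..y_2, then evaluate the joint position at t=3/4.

y_0=1 y_1=5 y_2=-2
S(3/4) = 1129/256

y_0 = S_0(0) = a_0 = 1
y_1 = S_1(0) = a_1 = 5
y_2 = S_1(2) = -2
t_q=3/4 is in segment 0 (τ=3/4); S_0(τ)=1129/256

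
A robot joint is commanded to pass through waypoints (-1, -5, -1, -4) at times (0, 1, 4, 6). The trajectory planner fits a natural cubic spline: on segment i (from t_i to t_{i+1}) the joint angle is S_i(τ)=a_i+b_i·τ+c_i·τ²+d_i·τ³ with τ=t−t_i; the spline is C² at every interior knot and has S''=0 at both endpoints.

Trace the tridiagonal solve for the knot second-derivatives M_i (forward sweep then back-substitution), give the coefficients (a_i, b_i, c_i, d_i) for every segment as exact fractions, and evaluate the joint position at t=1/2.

Δ: Δ0=-4, Δ1=4/3, Δ2=-3/2
row 1: diag=8, rhs=32; c'=3/8, d'=4
row 2: denom=10−3·3/8=71/8; d'=(-17−3·4)/(71/8)=-232/71
back: M2=-232/71
back: M1=4−3/8·-232/71=371/71
M: M0=0, M1=371/71, M2=-232/71, M3=0
seg 0: a=-1, c=M0/2=0, d=(M1−M0)/(6·1)=371/426, b=Δ0−h0·(2M0+M1)/6=-2075/426
seg 1: a=-5, c=M1/2=371/142, d=(M2−M1)/(6·3)=-67/142, b=Δ1−h1·(2M1+M2)/6=-481/213
seg 2: a=-1, c=M2/2=-116/71, d=(M3−M2)/(6·2)=58/213, b=Δ2−h2·(2M2+M3)/6=289/426
t_q=1/2 → seg 0, τ=1/2; S=-1+-2075/426·τ+0·τ²+371/426·τ³=-3779/1136

  seg 0: a=-1 b=-2075/426 c=0 d=371/426
  seg 1: a=-5 b=-481/213 c=371/142 d=-67/142
  seg 2: a=-1 b=289/426 c=-116/71 d=58/213
S(1/2) = -3779/1136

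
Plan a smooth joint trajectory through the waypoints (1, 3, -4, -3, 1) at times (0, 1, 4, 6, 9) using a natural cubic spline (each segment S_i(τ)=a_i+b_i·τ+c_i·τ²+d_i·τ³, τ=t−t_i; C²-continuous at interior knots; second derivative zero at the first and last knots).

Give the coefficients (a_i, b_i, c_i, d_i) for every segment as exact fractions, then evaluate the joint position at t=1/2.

Δ: Δ0=2, Δ1=-7/3, Δ2=1/2, Δ3=4/3
row 1: diag=8, rhs=-26; c'=3/8, d'=-13/4
row 2: denom=10−3·3/8=71/8; d'=(17−3·-13/4)/(71/8)=214/71
row 3: denom=10−2·16/71=678/71; d'=(5−2·214/71)/(678/71)=-73/678
back: M3=-73/678
back: M2=214/71−16/71·-73/678=1030/339
back: M1=-13/4−3/8·1030/339=-496/113
M: M0=0, M1=-496/113, M2=1030/339, M3=-73/678, M4=0
seg 0: a=1, c=M0/2=0, d=(M1−M0)/(6·1)=-248/339, b=Δ0−h0·(2M0+M1)/6=926/339
seg 1: a=3, c=M1/2=-248/113, d=(M2−M1)/(6·3)=1259/3051, b=Δ1−h1·(2M1+M2)/6=182/339
seg 2: a=-4, c=M2/2=515/339, d=(M3−M2)/(6·2)=-237/904, b=Δ2−h2·(2M2+M3)/6=-505/339
seg 3: a=-3, c=M3/2=-73/1356, d=(M4−M3)/(6·3)=73/12204, b=Δ3−h3·(2M3+M4)/6=977/678
t_q=1/2 → seg 0, τ=1/2; S=1+926/339·τ+0·τ²+-248/339·τ³=257/113

  seg 0: a=1 b=926/339 c=0 d=-248/339
  seg 1: a=3 b=182/339 c=-248/113 d=1259/3051
  seg 2: a=-4 b=-505/339 c=515/339 d=-237/904
  seg 3: a=-3 b=977/678 c=-73/1356 d=73/12204
S(1/2) = 257/113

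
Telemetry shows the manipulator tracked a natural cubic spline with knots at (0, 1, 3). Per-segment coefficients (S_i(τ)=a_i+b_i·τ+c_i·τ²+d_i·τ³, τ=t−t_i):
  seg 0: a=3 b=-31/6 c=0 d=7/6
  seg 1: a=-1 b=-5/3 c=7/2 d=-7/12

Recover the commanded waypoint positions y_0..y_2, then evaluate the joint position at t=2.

y_0=3 y_1=-1 y_2=5
S(2) = 1/4

y_0 = S_0(0) = a_0 = 3
y_1 = S_1(0) = a_1 = -1
y_2 = S_1(2) = 5
t_q=2 is in segment 1 (τ=1); S_1(τ)=1/4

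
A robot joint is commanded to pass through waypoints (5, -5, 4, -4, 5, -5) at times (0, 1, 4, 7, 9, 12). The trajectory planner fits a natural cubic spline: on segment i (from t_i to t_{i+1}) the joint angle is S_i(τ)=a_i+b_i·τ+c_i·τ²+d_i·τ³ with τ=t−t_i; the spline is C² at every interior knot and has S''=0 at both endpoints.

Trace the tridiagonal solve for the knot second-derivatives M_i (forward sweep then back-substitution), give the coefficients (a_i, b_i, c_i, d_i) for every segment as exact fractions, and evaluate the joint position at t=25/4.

  seg 0: a=5 b=-1928/159 c=0 d=338/159
  seg 1: a=-5 b=-914/159 c=338/53 d=-1651/1431
  seg 2: a=4 b=217/159 c=-637/159 d=1270/1431
  seg 3: a=-4 b=205/159 c=211/53 d=-1511/1272
  seg 4: a=5 b=941/318 c=-667/212 d=667/1908
S(25/4) = -5261/1696

Δ: Δ0=-10, Δ1=3, Δ2=-8/3, Δ3=9/2, Δ4=-10/3
row 1: diag=8, rhs=78; c'=3/8, d'=39/4
row 2: denom=12−3·3/8=87/8; d'=(-34−3·39/4)/(87/8)=-506/87
row 3: denom=10−3·8/29=266/29; d'=(43−3·-506/87)/(266/29)=1753/266
row 4: denom=10−2·29/133=1272/133; d'=(-47−2·1753/266)/(1272/133)=-667/106
back: M4=-667/106
back: M3=1753/266−29/133·-667/106=422/53
back: M2=-506/87−8/29·422/53=-1274/159
back: M1=39/4−3/8·-1274/159=676/53
M: M0=0, M1=676/53, M2=-1274/159, M3=422/53, M4=-667/106, M5=0
seg 0: a=5, c=M0/2=0, d=(M1−M0)/(6·1)=338/159, b=Δ0−h0·(2M0+M1)/6=-1928/159
seg 1: a=-5, c=M1/2=338/53, d=(M2−M1)/(6·3)=-1651/1431, b=Δ1−h1·(2M1+M2)/6=-914/159
seg 2: a=4, c=M2/2=-637/159, d=(M3−M2)/(6·3)=1270/1431, b=Δ2−h2·(2M2+M3)/6=217/159
seg 3: a=-4, c=M3/2=211/53, d=(M4−M3)/(6·2)=-1511/1272, b=Δ3−h3·(2M3+M4)/6=205/159
seg 4: a=5, c=M4/2=-667/212, d=(M5−M4)/(6·3)=667/1908, b=Δ4−h4·(2M4+M5)/6=941/318
t_q=25/4 → seg 2, τ=9/4; S=4+217/159·τ+-637/159·τ²+1270/1431·τ³=-5261/1696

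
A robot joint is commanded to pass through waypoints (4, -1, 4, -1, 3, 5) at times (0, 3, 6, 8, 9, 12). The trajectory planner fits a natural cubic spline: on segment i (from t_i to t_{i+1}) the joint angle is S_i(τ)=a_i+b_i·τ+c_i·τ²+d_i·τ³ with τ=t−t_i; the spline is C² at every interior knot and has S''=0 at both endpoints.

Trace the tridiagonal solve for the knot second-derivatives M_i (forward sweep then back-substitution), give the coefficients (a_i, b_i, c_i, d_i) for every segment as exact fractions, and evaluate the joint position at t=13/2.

  seg 0: a=4 b=-10129/3222 c=0 d=4759/28998
  seg 1: a=-1 b=2074/1611 c=4759/3222 d=-13055/28998
  seg 2: a=4 b=-6463/3222 c=-4148/1611 d=625/537
  seg 3: a=-1 b=5353/3222 c=7102/1611 d=-741/358
  seg 4: a=3 b=6877/1611 c=-5803/3222 d=5803/28998
S(13/2) = 10735/4296

Δ: Δ0=-5/3, Δ1=5/3, Δ2=-5/2, Δ3=4, Δ4=2/3
row 1: diag=12, rhs=20; c'=1/4, d'=5/3
row 2: denom=10−3·1/4=37/4; d'=(-25−3·5/3)/(37/4)=-120/37
row 3: denom=6−2·8/37=206/37; d'=(39−2·-120/37)/(206/37)=1683/206
row 4: denom=8−1·37/206=1611/206; d'=(-20−1·1683/206)/(1611/206)=-5803/1611
back: M4=-5803/1611
back: M3=1683/206−37/206·-5803/1611=14204/1611
back: M2=-120/37−8/37·14204/1611=-8296/1611
back: M1=5/3−1/4·-8296/1611=4759/1611
M: M0=0, M1=4759/1611, M2=-8296/1611, M3=14204/1611, M4=-5803/1611, M5=0
seg 0: a=4, c=M0/2=0, d=(M1−M0)/(6·3)=4759/28998, b=Δ0−h0·(2M0+M1)/6=-10129/3222
seg 1: a=-1, c=M1/2=4759/3222, d=(M2−M1)/(6·3)=-13055/28998, b=Δ1−h1·(2M1+M2)/6=2074/1611
seg 2: a=4, c=M2/2=-4148/1611, d=(M3−M2)/(6·2)=625/537, b=Δ2−h2·(2M2+M3)/6=-6463/3222
seg 3: a=-1, c=M3/2=7102/1611, d=(M4−M3)/(6·1)=-741/358, b=Δ3−h3·(2M3+M4)/6=5353/3222
seg 4: a=3, c=M4/2=-5803/3222, d=(M5−M4)/(6·3)=5803/28998, b=Δ4−h4·(2M4+M5)/6=6877/1611
t_q=13/2 → seg 2, τ=1/2; S=4+-6463/3222·τ+-4148/1611·τ²+625/537·τ³=10735/4296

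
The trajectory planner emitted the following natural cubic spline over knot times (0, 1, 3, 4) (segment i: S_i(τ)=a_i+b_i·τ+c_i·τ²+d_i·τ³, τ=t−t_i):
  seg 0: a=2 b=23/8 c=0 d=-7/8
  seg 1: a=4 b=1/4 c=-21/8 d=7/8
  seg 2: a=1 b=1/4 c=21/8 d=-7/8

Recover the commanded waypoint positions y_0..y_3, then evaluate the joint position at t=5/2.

y_0=2 y_1=4 y_2=1 y_3=3
S(5/2) = 91/64

y_0 = S_0(0) = a_0 = 2
y_1 = S_1(0) = a_1 = 4
y_2 = S_2(0) = a_2 = 1
y_3 = S_2(1) = 3
t_q=5/2 is in segment 1 (τ=3/2); S_1(τ)=91/64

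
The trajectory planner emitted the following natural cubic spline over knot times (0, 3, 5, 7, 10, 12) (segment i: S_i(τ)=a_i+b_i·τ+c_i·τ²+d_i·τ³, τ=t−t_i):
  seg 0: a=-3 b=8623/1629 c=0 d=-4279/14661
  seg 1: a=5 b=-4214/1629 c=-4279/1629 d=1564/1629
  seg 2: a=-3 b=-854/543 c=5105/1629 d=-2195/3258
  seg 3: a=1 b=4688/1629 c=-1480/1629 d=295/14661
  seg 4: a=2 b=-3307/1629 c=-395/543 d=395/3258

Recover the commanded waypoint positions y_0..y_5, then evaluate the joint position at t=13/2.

y_0=-3 y_1=5 y_2=-3 y_3=1 y_4=2 y_5=-4
S(13/2) = -1685/2896

y_0 = S_0(0) = a_0 = -3
y_1 = S_1(0) = a_1 = 5
y_2 = S_2(0) = a_2 = -3
y_3 = S_3(0) = a_3 = 1
y_4 = S_4(0) = a_4 = 2
y_5 = S_4(2) = -4
t_q=13/2 is in segment 2 (τ=3/2); S_2(τ)=-1685/2896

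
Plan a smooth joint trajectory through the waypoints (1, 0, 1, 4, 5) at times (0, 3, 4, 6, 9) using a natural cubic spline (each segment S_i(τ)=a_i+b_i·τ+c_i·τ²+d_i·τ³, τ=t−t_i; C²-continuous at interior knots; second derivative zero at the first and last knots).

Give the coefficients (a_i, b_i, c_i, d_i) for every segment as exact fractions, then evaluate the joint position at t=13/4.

  seg 0: a=1 b=-58/73 c=0 d=101/1971
  seg 1: a=0 b=43/73 c=101/219 d=-11/219
  seg 2: a=1 b=298/219 c=68/219 d=-211/1752
  seg 3: a=4 b=169/146 c=-361/876 d=361/7884
S(13/4) = 819/4672

Δ: Δ0=-1/3, Δ1=1, Δ2=3/2, Δ3=1/3
row 1: diag=8, rhs=8; c'=1/8, d'=1
row 2: denom=6−1·1/8=47/8; d'=(3−1·1)/(47/8)=16/47
row 3: denom=10−2·16/47=438/47; d'=(-7−2·16/47)/(438/47)=-361/438
back: M3=-361/438
back: M2=16/47−16/47·-361/438=136/219
back: M1=1−1/8·136/219=202/219
M: M0=0, M1=202/219, M2=136/219, M3=-361/438, M4=0
seg 0: a=1, c=M0/2=0, d=(M1−M0)/(6·3)=101/1971, b=Δ0−h0·(2M0+M1)/6=-58/73
seg 1: a=0, c=M1/2=101/219, d=(M2−M1)/(6·1)=-11/219, b=Δ1−h1·(2M1+M2)/6=43/73
seg 2: a=1, c=M2/2=68/219, d=(M3−M2)/(6·2)=-211/1752, b=Δ2−h2·(2M2+M3)/6=298/219
seg 3: a=4, c=M3/2=-361/876, d=(M4−M3)/(6·3)=361/7884, b=Δ3−h3·(2M3+M4)/6=169/146
t_q=13/4 → seg 1, τ=1/4; S=0+43/73·τ+101/219·τ²+-11/219·τ³=819/4672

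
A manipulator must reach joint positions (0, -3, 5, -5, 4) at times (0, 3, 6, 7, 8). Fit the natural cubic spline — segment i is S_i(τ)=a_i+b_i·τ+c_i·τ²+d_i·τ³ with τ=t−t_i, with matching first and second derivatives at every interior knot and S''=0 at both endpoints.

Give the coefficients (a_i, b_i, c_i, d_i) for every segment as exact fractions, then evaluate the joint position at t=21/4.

  seg 0: a=0 b=-163/42 c=0 d=121/378
  seg 1: a=-3 b=100/21 c=121/42 d=-451/378
  seg 2: a=5 b=-61/6 c=-55/7 d=337/42
  seg 3: a=-5 b=-38/21 c=227/14 d=-227/42
S(21/4) = 7803/896

Δ: Δ0=-1, Δ1=8/3, Δ2=-10, Δ3=9
row 1: diag=12, rhs=22; c'=1/4, d'=11/6
row 2: denom=8−3·1/4=29/4; d'=(-76−3·11/6)/(29/4)=-326/29
row 3: denom=4−1·4/29=112/29; d'=(114−1·-326/29)/(112/29)=227/7
back: M3=227/7
back: M2=-326/29−4/29·227/7=-110/7
back: M1=11/6−1/4·-110/7=121/21
M: M0=0, M1=121/21, M2=-110/7, M3=227/7, M4=0
seg 0: a=0, c=M0/2=0, d=(M1−M0)/(6·3)=121/378, b=Δ0−h0·(2M0+M1)/6=-163/42
seg 1: a=-3, c=M1/2=121/42, d=(M2−M1)/(6·3)=-451/378, b=Δ1−h1·(2M1+M2)/6=100/21
seg 2: a=5, c=M2/2=-55/7, d=(M3−M2)/(6·1)=337/42, b=Δ2−h2·(2M2+M3)/6=-61/6
seg 3: a=-5, c=M3/2=227/14, d=(M4−M3)/(6·1)=-227/42, b=Δ3−h3·(2M3+M4)/6=-38/21
t_q=21/4 → seg 1, τ=9/4; S=-3+100/21·τ+121/42·τ²+-451/378·τ³=7803/896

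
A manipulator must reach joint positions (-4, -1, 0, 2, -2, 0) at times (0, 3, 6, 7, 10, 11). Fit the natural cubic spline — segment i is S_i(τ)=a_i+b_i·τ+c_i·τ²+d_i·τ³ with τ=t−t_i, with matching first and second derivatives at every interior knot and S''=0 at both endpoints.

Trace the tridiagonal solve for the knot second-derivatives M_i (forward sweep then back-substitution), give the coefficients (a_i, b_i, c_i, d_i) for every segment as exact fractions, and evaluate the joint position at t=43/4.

Δ: Δ0=1, Δ1=1/3, Δ2=2, Δ3=-4/3, Δ4=2
row 1: diag=12, rhs=-4; c'=1/4, d'=-1/3
row 2: denom=8−3·1/4=29/4; d'=(10−3·-1/3)/(29/4)=44/29
row 3: denom=8−1·4/29=228/29; d'=(-20−1·44/29)/(228/29)=-52/19
row 4: denom=8−3·29/76=521/76; d'=(20−3·-52/19)/(521/76)=2144/521
back: M4=2144/521
back: M3=-52/19−29/76·2144/521=-2244/521
back: M2=44/29−4/29·-2244/521=1100/521
back: M1=-1/3−1/4·1100/521=-1346/1563
M: M0=0, M1=-1346/1563, M2=1100/521, M3=-2244/521, M4=2144/521, M5=0
seg 0: a=-4, c=M0/2=0, d=(M1−M0)/(6·3)=-673/14067, b=Δ0−h0·(2M0+M1)/6=2236/1563
seg 1: a=-1, c=M1/2=-673/1563, d=(M2−M1)/(6·3)=2323/14067, b=Δ1−h1·(2M1+M2)/6=217/1563
seg 2: a=0, c=M2/2=550/521, d=(M3−M2)/(6·1)=-1672/1563, b=Δ2−h2·(2M2+M3)/6=3148/1563
seg 3: a=2, c=M3/2=-1122/521, d=(M4−M3)/(6·3)=2194/4689, b=Δ3−h3·(2M3+M4)/6=1432/1563
seg 4: a=-2, c=M4/2=1072/521, d=(M5−M4)/(6·1)=-1072/1563, b=Δ4−h4·(2M4+M5)/6=982/1563
t_q=43/4 → seg 4, τ=3/4; S=-2+982/1563·τ+1072/521·τ²+-1072/1563·τ³=-1377/2084

  seg 0: a=-4 b=2236/1563 c=0 d=-673/14067
  seg 1: a=-1 b=217/1563 c=-673/1563 d=2323/14067
  seg 2: a=0 b=3148/1563 c=550/521 d=-1672/1563
  seg 3: a=2 b=1432/1563 c=-1122/521 d=2194/4689
  seg 4: a=-2 b=982/1563 c=1072/521 d=-1072/1563
S(43/4) = -1377/2084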